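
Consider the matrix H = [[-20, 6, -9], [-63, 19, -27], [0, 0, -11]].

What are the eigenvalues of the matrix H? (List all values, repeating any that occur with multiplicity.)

-11, -2, 1

The characteristic polynomial is p(lambda) = det(lambda·I - H).
Expanding along the first row, p(lambda) = lambda^3 + 12·lambda^2 + 9·lambda - 22.
Rational-root test: lambda = 1 gives p(1) = 0.
Factor out (lambda - 1): p(lambda) = (lambda - 1)·(lambda^2 + 13·lambda + 22).
The quadratic factors as (lambda + 11)·(lambda + 2).
Eigenvalues: -11, -2, 1.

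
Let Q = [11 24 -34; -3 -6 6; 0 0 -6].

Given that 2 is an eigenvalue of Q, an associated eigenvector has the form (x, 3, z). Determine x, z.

We need (Q - 2I)v = 0.
Q - 2I = [[9, 24, -34], [-3, -8, 6], [0, 0, -8]].
Row 1: (9)·x + (24)·3 + (-34)·z = 0
Row 2: (-3)·x + (-8)·3 + (6)·z = 0
Row 3: (0)·x + (0)·3 + (-8)·z = 0
Solving gives x = -8, z = 0.
Check: Q·(-8, 3, 0) = (-16, 6, 0) = 2·(-8, 3, 0).

-8, 0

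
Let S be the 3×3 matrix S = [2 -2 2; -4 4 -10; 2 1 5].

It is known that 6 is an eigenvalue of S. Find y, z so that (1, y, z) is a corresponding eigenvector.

We need (S - 6I)v = 0.
S - 6I = [[-4, -2, 2], [-4, -2, -10], [2, 1, -1]].
Row 1: (-4)·1 + (-2)·y + (2)·z = 0
Row 2: (-4)·1 + (-2)·y + (-10)·z = 0
Row 3: (2)·1 + (1)·y + (-1)·z = 0
Solving gives y = -2, z = 0.
Check: S·(1, -2, 0) = (6, -12, 0) = 6·(1, -2, 0).

-2, 0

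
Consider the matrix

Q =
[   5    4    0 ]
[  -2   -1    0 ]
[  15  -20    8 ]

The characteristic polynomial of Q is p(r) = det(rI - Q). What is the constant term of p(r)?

-24

p(r) = r^3 - 12r^2 + 35r - 24.
The constant term is -24.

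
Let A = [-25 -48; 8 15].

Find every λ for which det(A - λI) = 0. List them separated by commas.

-9, -1

det(A - sI) = (-25 - s)(15 - s) - (-48)·(8) = s^2 + 10s + 9.
This factors as (s + 9)·(s + 1) = 0.
Eigenvalues: -9, -1.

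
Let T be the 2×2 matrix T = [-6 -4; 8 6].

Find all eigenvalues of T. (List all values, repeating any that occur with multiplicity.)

-2, 2

det(T - μI) = (-6 - μ)(6 - μ) - (-4)·(8) = μ^2 - 4.
This factors as (μ + 2)·(μ - 2) = 0.
Eigenvalues: -2, 2.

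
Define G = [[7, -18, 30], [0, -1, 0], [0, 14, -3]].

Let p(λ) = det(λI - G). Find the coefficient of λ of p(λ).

p(λ) = λ^3 - 3λ^2 - 25λ - 21.
The coefficient of λ is -25.

-25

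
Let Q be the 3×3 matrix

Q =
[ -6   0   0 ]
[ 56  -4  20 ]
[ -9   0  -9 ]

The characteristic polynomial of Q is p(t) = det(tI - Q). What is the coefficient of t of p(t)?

114

p(t) = t^3 + 19t^2 + 114t + 216.
The coefficient of t is 114.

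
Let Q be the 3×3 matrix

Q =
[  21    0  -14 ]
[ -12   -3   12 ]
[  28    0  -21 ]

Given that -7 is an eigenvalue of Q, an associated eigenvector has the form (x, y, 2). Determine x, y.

We need (Q + 7I)v = 0.
Q + 7I = [[28, 0, -14], [-12, 4, 12], [28, 0, -14]].
Row 1: (28)·x + (0)·y + (-14)·2 = 0
Row 2: (-12)·x + (4)·y + (12)·2 = 0
Row 3: (28)·x + (0)·y + (-14)·2 = 0
Solving gives x = 1, y = -3.
Check: Q·(1, -3, 2) = (-7, 21, -14) = -7·(1, -3, 2).

1, -3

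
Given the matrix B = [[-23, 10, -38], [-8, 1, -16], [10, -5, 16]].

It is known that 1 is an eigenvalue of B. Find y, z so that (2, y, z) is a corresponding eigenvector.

1, -1

We need (B - 1I)v = 0.
B - 1I = [[-24, 10, -38], [-8, 0, -16], [10, -5, 15]].
Row 1: (-24)·2 + (10)·y + (-38)·z = 0
Row 2: (-8)·2 + (0)·y + (-16)·z = 0
Row 3: (10)·2 + (-5)·y + (15)·z = 0
Solving gives y = 1, z = -1.
Check: B·(2, 1, -1) = (2, 1, -1) = 1·(2, 1, -1).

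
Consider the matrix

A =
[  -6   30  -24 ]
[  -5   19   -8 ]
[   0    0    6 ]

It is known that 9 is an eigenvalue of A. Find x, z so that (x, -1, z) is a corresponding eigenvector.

We need (A - 9I)v = 0.
A - 9I = [[-15, 30, -24], [-5, 10, -8], [0, 0, -3]].
Row 1: (-15)·x + (30)·-1 + (-24)·z = 0
Row 2: (-5)·x + (10)·-1 + (-8)·z = 0
Row 3: (0)·x + (0)·-1 + (-3)·z = 0
Solving gives x = -2, z = 0.
Check: A·(-2, -1, 0) = (-18, -9, 0) = 9·(-2, -1, 0).

-2, 0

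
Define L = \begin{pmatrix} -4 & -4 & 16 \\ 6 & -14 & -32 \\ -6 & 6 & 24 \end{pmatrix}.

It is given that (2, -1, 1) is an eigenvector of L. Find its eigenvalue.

6

Compute Lv: L·(2, -1, 1) = (12, -6, 6).
Since Lv = λv, compare component 1: 12 = λ·2, so λ = 6.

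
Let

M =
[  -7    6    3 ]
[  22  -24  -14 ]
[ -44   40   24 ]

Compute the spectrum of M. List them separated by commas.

-7, -4, 4

Compute the characteristic polynomial p(lambda) = det(lambda·I - M).
Expanding the 3×3 determinant: p(lambda) = lambda^3 + 7·lambda^2 - 16·lambda - 112.
Rational-root test: lambda = -7 gives p(-7) = 0.
Factor out (lambda + 7): p(lambda) = (lambda + 7)·(lambda^2 - 16).
The quadratic factors as (lambda + 4)·(lambda - 4).
Eigenvalues: -7, -4, 4.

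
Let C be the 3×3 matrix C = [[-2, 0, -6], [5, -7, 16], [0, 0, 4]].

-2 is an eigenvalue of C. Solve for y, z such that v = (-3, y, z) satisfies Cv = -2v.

-3, 0

We need (C + 2I)v = 0.
C + 2I = [[0, 0, -6], [5, -5, 16], [0, 0, 6]].
Row 1: (0)·-3 + (0)·y + (-6)·z = 0
Row 2: (5)·-3 + (-5)·y + (16)·z = 0
Row 3: (0)·-3 + (0)·y + (6)·z = 0
Solving gives y = -3, z = 0.
Check: C·(-3, -3, 0) = (6, 6, 0) = -2·(-3, -3, 0).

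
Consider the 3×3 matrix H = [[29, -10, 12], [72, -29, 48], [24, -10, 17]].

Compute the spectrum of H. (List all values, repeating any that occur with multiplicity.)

The characteristic polynomial is p(r) = det(rI - H).
Expanding along the first row, p(r) = r^3 - 17r^2 + 71r - 55.
Try r = 1: p(1) = 0, so 1 is a root.
Dividing by (r - 1) leaves r^2 - 16r + 55.
The quadratic factors as (r - 5)·(r - 11).
Eigenvalues: 1, 5, 11.

1, 5, 11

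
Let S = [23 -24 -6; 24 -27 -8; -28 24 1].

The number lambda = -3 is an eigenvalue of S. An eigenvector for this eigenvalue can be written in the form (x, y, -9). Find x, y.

We need (S + 3I)v = 0.
S + 3I = [[26, -24, -6], [24, -24, -8], [-28, 24, 4]].
Row 1: (26)·x + (-24)·y + (-6)·-9 = 0
Row 2: (24)·x + (-24)·y + (-8)·-9 = 0
Row 3: (-28)·x + (24)·y + (4)·-9 = 0
Solving gives x = 9, y = 12.
Check: S·(9, 12, -9) = (-27, -36, 27) = -3·(9, 12, -9).

9, 12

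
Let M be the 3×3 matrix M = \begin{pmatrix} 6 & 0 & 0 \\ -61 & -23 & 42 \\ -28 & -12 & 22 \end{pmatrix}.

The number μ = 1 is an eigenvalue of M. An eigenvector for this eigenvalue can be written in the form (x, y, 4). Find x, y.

0, 7

We need (M - 1I)v = 0.
M - 1I = [[5, 0, 0], [-61, -24, 42], [-28, -12, 21]].
Row 1: (5)·x + (0)·y + (0)·4 = 0
Row 2: (-61)·x + (-24)·y + (42)·4 = 0
Row 3: (-28)·x + (-12)·y + (21)·4 = 0
Solving gives x = 0, y = 7.
Check: M·(0, 7, 4) = (0, 7, 4) = 1·(0, 7, 4).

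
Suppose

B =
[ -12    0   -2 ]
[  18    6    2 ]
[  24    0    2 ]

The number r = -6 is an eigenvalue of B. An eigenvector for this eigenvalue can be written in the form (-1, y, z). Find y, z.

We need (B + 6I)v = 0.
B + 6I = [[-6, 0, -2], [18, 12, 2], [24, 0, 8]].
Row 1: (-6)·-1 + (0)·y + (-2)·z = 0
Row 2: (18)·-1 + (12)·y + (2)·z = 0
Row 3: (24)·-1 + (0)·y + (8)·z = 0
Solving gives y = 1, z = 3.
Check: B·(-1, 1, 3) = (6, -6, -18) = -6·(-1, 1, 3).

1, 3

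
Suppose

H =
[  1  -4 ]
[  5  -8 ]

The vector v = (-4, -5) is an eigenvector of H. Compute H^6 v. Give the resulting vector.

First find the eigenvalue: Hv = (16, 20) = -4·(-4, -5), so λ = -4.
Then H^6 v = λ^6·v = (-4)^6·(-4, -5) = 4096·(-4, -5) = (-16384, -20480).

(-16384, -20480)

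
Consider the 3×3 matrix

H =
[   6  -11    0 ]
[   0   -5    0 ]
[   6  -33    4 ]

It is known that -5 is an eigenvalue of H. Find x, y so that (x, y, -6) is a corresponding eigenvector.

We need (H + 5I)v = 0.
H + 5I = [[11, -11, 0], [0, 0, 0], [6, -33, 9]].
Row 1: (11)·x + (-11)·y + (0)·-6 = 0
Row 2: (0)·x + (0)·y + (0)·-6 = 0
Row 3: (6)·x + (-33)·y + (9)·-6 = 0
Solving gives x = -2, y = -2.
Check: H·(-2, -2, -6) = (10, 10, 30) = -5·(-2, -2, -6).

-2, -2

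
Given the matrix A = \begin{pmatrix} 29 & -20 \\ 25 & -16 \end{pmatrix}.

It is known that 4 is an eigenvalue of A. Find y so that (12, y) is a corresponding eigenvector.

We need (A - 4I)v = 0.
A - 4I = [[25, -20], [25, -20]].
Row 1: (25)·12 + (-20)·y = 0
Row 2: (25)·12 + (-20)·y = 0
Solving gives y = 15.
Check: A·(12, 15) = (48, 60) = 4·(12, 15).

15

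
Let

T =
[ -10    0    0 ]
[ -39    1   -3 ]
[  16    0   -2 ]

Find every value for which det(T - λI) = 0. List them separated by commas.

-10, -2, 1

The characteristic polynomial is p(s) = det(sI - T).
Expanding along the first row, p(s) = s^3 + 11s^2 + 8s - 20.
Since p(1) = 0, s = 1 is a root.
Factor out (s - 1): p(s) = (s - 1)·(s^2 + 12s + 20).
The quadratic factors as (s + 10)·(s + 2).
Eigenvalues: -10, -2, 1.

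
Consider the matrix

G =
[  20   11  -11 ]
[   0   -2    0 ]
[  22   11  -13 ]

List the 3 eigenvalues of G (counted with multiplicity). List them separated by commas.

The characteristic polynomial is p(lambda) = det(lambda·I - G).
Expanding the 3×3 determinant: p(lambda) = lambda^3 - 5·lambda^2 - 32·lambda - 36.
Rational-root test: lambda = 9 gives p(9) = 0.
Dividing by (lambda - 9) leaves lambda^2 + 4·lambda + 4.
The quadratic factor is (lambda + 2)^2.
Eigenvalues: -2, -2, 9.

-2, -2, 9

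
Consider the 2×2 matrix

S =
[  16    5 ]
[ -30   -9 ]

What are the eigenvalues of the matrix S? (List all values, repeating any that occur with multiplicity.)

1, 6

det(S - λI) = (16 - λ)(-9 - λ) - (5)·(-30) = λ^2 - 7λ + 6.
This factors as (λ - 1)·(λ - 6) = 0.
Eigenvalues: 1, 6.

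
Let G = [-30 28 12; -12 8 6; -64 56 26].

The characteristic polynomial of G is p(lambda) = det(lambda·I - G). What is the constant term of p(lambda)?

p(lambda) = lambda^3 - 4·lambda^2 - 44·lambda + 96.
The constant term is 96.

96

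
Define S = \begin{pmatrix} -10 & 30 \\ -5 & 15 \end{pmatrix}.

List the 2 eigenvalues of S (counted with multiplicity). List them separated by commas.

0, 5

det(S - μI) = (-10 - μ)(15 - μ) - (30)·(-5) = μ^2 - 5μ.
This factors as μ·(μ - 5) = 0.
Eigenvalues: 0, 5.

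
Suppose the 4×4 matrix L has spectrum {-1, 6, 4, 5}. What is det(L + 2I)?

336

If L has eigenvalues -1, 6, 4, 5, then L + 2I has eigenvalues 1, 8, 6, 7.
det(L + 2I) = (1) · (8) · (6) · (7) = 336.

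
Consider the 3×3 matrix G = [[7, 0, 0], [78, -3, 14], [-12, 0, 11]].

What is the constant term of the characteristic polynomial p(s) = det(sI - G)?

p(0) = det(0·I − G) = det(−G) = (−1)^3·det(G).
det(G) = -231, so p(0) = 231.

231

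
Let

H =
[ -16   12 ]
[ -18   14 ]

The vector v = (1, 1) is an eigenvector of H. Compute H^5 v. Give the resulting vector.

(-1024, -1024)

First find the eigenvalue: Hv = (-4, -4) = -4·(1, 1), so λ = -4.
Then H^5 v = λ^5·v = (-4)^5·(1, 1) = -1024·(1, 1) = (-1024, -1024).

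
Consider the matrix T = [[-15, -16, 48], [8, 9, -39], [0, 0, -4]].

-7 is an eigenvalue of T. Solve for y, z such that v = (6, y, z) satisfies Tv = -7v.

-3, 0

We need (T + 7I)v = 0.
T + 7I = [[-8, -16, 48], [8, 16, -39], [0, 0, 3]].
Row 1: (-8)·6 + (-16)·y + (48)·z = 0
Row 2: (8)·6 + (16)·y + (-39)·z = 0
Row 3: (0)·6 + (0)·y + (3)·z = 0
Solving gives y = -3, z = 0.
Check: T·(6, -3, 0) = (-42, 21, 0) = -7·(6, -3, 0).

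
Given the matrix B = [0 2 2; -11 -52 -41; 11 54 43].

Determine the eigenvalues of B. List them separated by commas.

The characteristic polynomial is p(s) = det(sI - B).
Expanding along the first row, p(s) = s^3 + 9s^2 - 22s.
Rational-root test: s = 0 gives p(0) = 0.
Dividing by s leaves s^2 + 9s - 22.
The quadratic factors as (s + 11)·(s - 2).
Eigenvalues: -11, 0, 2.

-11, 0, 2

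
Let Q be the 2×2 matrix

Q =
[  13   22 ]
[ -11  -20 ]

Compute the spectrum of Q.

det(Q - rI) = (13 - r)(-20 - r) - (22)·(-11) = r^2 + 7r - 18.
This factors as (r + 9)·(r - 2) = 0.
Eigenvalues: -9, 2.

-9, 2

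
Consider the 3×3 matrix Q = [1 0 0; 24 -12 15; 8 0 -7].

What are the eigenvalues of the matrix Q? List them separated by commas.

-12, -7, 1

Set up det(λI - Q) = 0.
Expanding along the first row, p(λ) = λ^3 + 18λ^2 + 65λ - 84.
Try λ = 1: p(1) = 0, so 1 is a root.
Factor out (λ - 1): p(λ) = (λ - 1)·(λ^2 + 19λ + 84).
The quadratic factors as (λ + 12)·(λ + 7).
Eigenvalues: -12, -7, 1.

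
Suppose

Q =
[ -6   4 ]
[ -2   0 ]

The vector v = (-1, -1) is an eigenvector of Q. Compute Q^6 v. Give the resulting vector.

First find the eigenvalue: Qv = (2, 2) = -2·(-1, -1), so λ = -2.
Then Q^6 v = λ^6·v = (-2)^6·(-1, -1) = 64·(-1, -1) = (-64, -64).

(-64, -64)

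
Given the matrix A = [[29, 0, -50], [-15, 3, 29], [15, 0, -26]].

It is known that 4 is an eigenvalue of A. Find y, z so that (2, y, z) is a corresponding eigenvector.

-1, 1

We need (A - 4I)v = 0.
A - 4I = [[25, 0, -50], [-15, -1, 29], [15, 0, -30]].
Row 1: (25)·2 + (0)·y + (-50)·z = 0
Row 2: (-15)·2 + (-1)·y + (29)·z = 0
Row 3: (15)·2 + (0)·y + (-30)·z = 0
Solving gives y = -1, z = 1.
Check: A·(2, -1, 1) = (8, -4, 4) = 4·(2, -1, 1).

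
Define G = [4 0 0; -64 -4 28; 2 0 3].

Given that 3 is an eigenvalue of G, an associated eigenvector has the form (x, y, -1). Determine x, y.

0, -4

We need (G - 3I)v = 0.
G - 3I = [[1, 0, 0], [-64, -7, 28], [2, 0, 0]].
Row 1: (1)·x + (0)·y + (0)·-1 = 0
Row 2: (-64)·x + (-7)·y + (28)·-1 = 0
Row 3: (2)·x + (0)·y + (0)·-1 = 0
Solving gives x = 0, y = -4.
Check: G·(0, -4, -1) = (0, -12, -3) = 3·(0, -4, -1).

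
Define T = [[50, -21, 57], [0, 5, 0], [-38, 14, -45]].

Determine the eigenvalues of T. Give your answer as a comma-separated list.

The characteristic polynomial is p(t) = det(tI - T).
Expanding the 3×3 determinant: p(t) = t^3 - 10t^2 - 59t + 420.
Rational-root test: t = 5 gives p(5) = 0.
Dividing by (t - 5) leaves t^2 - 5t - 84.
The quadratic factors as (t + 7)·(t - 12).
Eigenvalues: -7, 5, 12.

-7, 5, 12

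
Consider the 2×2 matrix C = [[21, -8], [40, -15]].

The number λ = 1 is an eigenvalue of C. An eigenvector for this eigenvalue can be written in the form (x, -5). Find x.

We need (C - 1I)v = 0.
C - 1I = [[20, -8], [40, -16]].
Row 1: (20)·x + (-8)·-5 = 0
Row 2: (40)·x + (-16)·-5 = 0
Solving gives x = -2.
Check: C·(-2, -5) = (-2, -5) = 1·(-2, -5).

-2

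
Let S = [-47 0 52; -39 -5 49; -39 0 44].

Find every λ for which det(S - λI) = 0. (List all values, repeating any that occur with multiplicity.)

The characteristic polynomial is p(r) = det(rI - S).
Expanding the 3×3 determinant: p(r) = r^3 + 8r^2 - 25r - 200.
Since p(-5) = 0, r = -5 is a root.
Factor out (r + 5): p(r) = (r + 5)·(r^2 + 3r - 40).
The quadratic factors as (r + 8)·(r - 5).
Eigenvalues: -8, -5, 5.

-8, -5, 5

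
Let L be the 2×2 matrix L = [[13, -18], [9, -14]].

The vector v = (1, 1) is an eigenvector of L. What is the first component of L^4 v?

First find the eigenvalue: Lv = (-5, -5) = -5·(1, 1), so λ = -5.
Then L^4 v = λ^4·v = (-5)^4·(1, 1) = 625·(1, 1) = (625, 625).

625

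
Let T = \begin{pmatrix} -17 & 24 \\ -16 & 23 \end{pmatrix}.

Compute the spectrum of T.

-1, 7

det(T - tI) = (-17 - t)(23 - t) - (24)·(-16) = t^2 - 6t - 7.
This factors as (t + 1)·(t - 7) = 0.
Eigenvalues: -1, 7.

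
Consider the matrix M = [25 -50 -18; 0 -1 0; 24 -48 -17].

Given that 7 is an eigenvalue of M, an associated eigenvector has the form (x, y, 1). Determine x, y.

We need (M - 7I)v = 0.
M - 7I = [[18, -50, -18], [0, -8, 0], [24, -48, -24]].
Row 1: (18)·x + (-50)·y + (-18)·1 = 0
Row 2: (0)·x + (-8)·y + (0)·1 = 0
Row 3: (24)·x + (-48)·y + (-24)·1 = 0
Solving gives x = 1, y = 0.
Check: M·(1, 0, 1) = (7, 0, 7) = 7·(1, 0, 1).

1, 0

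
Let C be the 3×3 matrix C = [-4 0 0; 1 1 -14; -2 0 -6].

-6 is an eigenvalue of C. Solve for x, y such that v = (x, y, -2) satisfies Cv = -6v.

0, -4

We need (C + 6I)v = 0.
C + 6I = [[2, 0, 0], [1, 7, -14], [-2, 0, 0]].
Row 1: (2)·x + (0)·y + (0)·-2 = 0
Row 2: (1)·x + (7)·y + (-14)·-2 = 0
Row 3: (-2)·x + (0)·y + (0)·-2 = 0
Solving gives x = 0, y = -4.
Check: C·(0, -4, -2) = (0, 24, 12) = -6·(0, -4, -2).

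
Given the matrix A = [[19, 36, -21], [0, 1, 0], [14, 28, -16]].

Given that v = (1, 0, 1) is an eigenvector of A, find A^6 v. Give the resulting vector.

First find the eigenvalue: Av = (-2, 0, -2) = -2·(1, 0, 1), so λ = -2.
Then A^6 v = λ^6·v = (-2)^6·(1, 0, 1) = 64·(1, 0, 1) = (64, 0, 64).

(64, 0, 64)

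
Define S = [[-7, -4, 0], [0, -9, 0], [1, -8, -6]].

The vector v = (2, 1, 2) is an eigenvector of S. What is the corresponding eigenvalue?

-9

Compute Sv: S·(2, 1, 2) = (-18, -9, -18).
Since Sv = λv, compare component 1: -18 = λ·2, so λ = -9.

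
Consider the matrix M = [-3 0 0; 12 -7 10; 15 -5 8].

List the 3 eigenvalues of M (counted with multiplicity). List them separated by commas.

The characteristic polynomial is p(μ) = det(μI - M).
Expanding along the first row, p(μ) = μ^3 + 2μ^2 - 9μ - 18.
Try μ = -2: p(-2) = 0, so -2 is a root.
Dividing by (μ + 2) leaves μ^2 - 9.
The quadratic factors as (μ + 3)·(μ - 3).
Eigenvalues: -3, -2, 3.

-3, -2, 3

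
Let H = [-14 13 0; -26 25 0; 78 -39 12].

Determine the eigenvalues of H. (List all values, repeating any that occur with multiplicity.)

-1, 12, 12

The characteristic polynomial is p(lambda) = det(lambda·I - H).
Expanding along the first row, p(lambda) = lambda^3 - 23·lambda^2 + 120·lambda + 144.
Try lambda = -1: p(-1) = 0, so -1 is a root.
Factor out (lambda + 1): p(lambda) = (lambda + 1)·(lambda^2 - 24·lambda + 144).
The quadratic factor is (lambda - 12)^2.
Eigenvalues: -1, 12, 12.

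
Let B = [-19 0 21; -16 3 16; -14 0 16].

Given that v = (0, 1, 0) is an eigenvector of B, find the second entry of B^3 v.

First find the eigenvalue: Bv = (0, 3, 0) = 3·(0, 1, 0), so λ = 3.
Then B^3 v = λ^3·v = 3^3·(0, 1, 0) = 27·(0, 1, 0) = (0, 27, 0).

27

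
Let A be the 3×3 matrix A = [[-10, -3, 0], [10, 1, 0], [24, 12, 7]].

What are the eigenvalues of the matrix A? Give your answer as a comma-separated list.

The characteristic polynomial is p(lambda) = det(lambda·I - A).
Cofactor expansion gives p(lambda) = lambda^3 + 2·lambda^2 - 43·lambda - 140.
Try lambda = 7: p(7) = 0, so 7 is a root.
Dividing by (lambda - 7) leaves lambda^2 + 9·lambda + 20.
The quadratic factors as (lambda + 5)·(lambda + 4).
Eigenvalues: -5, -4, 7.

-5, -4, 7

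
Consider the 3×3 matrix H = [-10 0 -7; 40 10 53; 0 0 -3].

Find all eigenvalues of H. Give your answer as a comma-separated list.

-10, -3, 10

Set up det(rI - H) = 0.
Expanding the 3×3 determinant: p(r) = r^3 + 3r^2 - 100r - 300.
Since p(-3) = 0, r = -3 is a root.
Factor out (r + 3): p(r) = (r + 3)·(r^2 - 100).
The quadratic factors as (r + 10)·(r - 10).
Eigenvalues: -10, -3, 10.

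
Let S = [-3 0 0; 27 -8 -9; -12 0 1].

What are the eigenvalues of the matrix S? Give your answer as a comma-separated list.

-8, -3, 1

Set up det(sI - S) = 0.
Expanding the 3×3 determinant: p(s) = s^3 + 10s^2 + 13s - 24.
Rational-root test: s = 1 gives p(1) = 0.
Factor out (s - 1): p(s) = (s - 1)·(s^2 + 11s + 24).
The quadratic factors as (s + 8)·(s + 3).
Eigenvalues: -8, -3, 1.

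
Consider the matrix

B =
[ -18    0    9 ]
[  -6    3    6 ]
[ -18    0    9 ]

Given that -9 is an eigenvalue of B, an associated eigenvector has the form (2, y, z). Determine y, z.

We need (B + 9I)v = 0.
B + 9I = [[-9, 0, 9], [-6, 12, 6], [-18, 0, 18]].
Row 1: (-9)·2 + (0)·y + (9)·z = 0
Row 2: (-6)·2 + (12)·y + (6)·z = 0
Row 3: (-18)·2 + (0)·y + (18)·z = 0
Solving gives y = 0, z = 2.
Check: B·(2, 0, 2) = (-18, 0, -18) = -9·(2, 0, 2).

0, 2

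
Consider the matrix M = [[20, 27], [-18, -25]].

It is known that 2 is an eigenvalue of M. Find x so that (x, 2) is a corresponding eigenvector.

We need (M - 2I)v = 0.
M - 2I = [[18, 27], [-18, -27]].
Row 1: (18)·x + (27)·2 = 0
Row 2: (-18)·x + (-27)·2 = 0
Solving gives x = -3.
Check: M·(-3, 2) = (-6, 4) = 2·(-3, 2).

-3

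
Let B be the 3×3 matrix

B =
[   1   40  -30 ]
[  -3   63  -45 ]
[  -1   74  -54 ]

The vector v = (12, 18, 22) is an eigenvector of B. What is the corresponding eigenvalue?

6

Compute Bv: B·(12, 18, 22) = (72, 108, 132).
Since Bv = λv, compare component 1: 72 = λ·12, so λ = 6.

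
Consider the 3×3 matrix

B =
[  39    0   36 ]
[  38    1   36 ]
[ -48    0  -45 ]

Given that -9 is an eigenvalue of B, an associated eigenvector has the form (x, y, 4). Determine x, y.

We need (B + 9I)v = 0.
B + 9I = [[48, 0, 36], [38, 10, 36], [-48, 0, -36]].
Row 1: (48)·x + (0)·y + (36)·4 = 0
Row 2: (38)·x + (10)·y + (36)·4 = 0
Row 3: (-48)·x + (0)·y + (-36)·4 = 0
Solving gives x = -3, y = -3.
Check: B·(-3, -3, 4) = (27, 27, -36) = -9·(-3, -3, 4).

-3, -3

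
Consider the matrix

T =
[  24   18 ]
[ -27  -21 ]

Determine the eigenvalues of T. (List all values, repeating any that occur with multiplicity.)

-3, 6

det(T - μI) = (24 - μ)(-21 - μ) - (18)·(-27) = μ^2 - 3μ - 18.
This factors as (μ + 3)·(μ - 6) = 0.
Eigenvalues: -3, 6.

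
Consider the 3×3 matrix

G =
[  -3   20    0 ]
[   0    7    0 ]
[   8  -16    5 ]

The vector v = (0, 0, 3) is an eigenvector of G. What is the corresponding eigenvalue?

5

Compute Gv: G·(0, 0, 3) = (0, 0, 15).
Since Gv = λv, compare component 3: 15 = λ·3, so λ = 5.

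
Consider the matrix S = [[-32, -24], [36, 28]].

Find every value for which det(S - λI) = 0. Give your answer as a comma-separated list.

-8, 4

det(S - lambda·I) = (-32 - lambda)(28 - lambda) - (-24)·(36) = lambda^2 + 4·lambda - 32.
This factors as (lambda + 8)·(lambda - 4) = 0.
Eigenvalues: -8, 4.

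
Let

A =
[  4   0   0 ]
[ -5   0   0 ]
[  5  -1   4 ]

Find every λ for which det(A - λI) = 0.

A is lower triangular, so its eigenvalues are the diagonal entries.
Diagonal: 4, 0, 4.

0, 4, 4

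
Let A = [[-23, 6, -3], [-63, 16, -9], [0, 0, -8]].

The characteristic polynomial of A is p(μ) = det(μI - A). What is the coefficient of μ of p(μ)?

66

p(μ) = μ^3 + 15μ^2 + 66μ + 80.
The coefficient of μ is 66.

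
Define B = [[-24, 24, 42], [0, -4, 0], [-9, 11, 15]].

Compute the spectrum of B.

-6, -4, -3

Compute the characteristic polynomial p(μ) = det(μI - B).
Expanding along the first row, p(μ) = μ^3 + 13μ^2 + 54μ + 72.
Rational-root test: μ = -4 gives p(-4) = 0.
Dividing by (μ + 4) leaves μ^2 + 9μ + 18.
The quadratic factors as (μ + 6)·(μ + 3).
Eigenvalues: -6, -4, -3.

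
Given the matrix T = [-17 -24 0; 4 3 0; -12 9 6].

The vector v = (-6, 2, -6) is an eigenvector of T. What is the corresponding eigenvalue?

-9

Compute Tv: T·(-6, 2, -6) = (54, -18, 54).
Since Tv = λv, compare component 1: 54 = λ·-6, so λ = -9.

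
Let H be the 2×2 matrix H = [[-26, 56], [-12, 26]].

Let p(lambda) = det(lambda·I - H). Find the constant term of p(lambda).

p(lambda) = lambda^2 - 4.
The constant term is -4.

-4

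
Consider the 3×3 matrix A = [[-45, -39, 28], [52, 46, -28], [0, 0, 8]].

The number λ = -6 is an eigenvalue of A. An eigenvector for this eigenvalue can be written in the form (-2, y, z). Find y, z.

We need (A + 6I)v = 0.
A + 6I = [[-39, -39, 28], [52, 52, -28], [0, 0, 14]].
Row 1: (-39)·-2 + (-39)·y + (28)·z = 0
Row 2: (52)·-2 + (52)·y + (-28)·z = 0
Row 3: (0)·-2 + (0)·y + (14)·z = 0
Solving gives y = 2, z = 0.
Check: A·(-2, 2, 0) = (12, -12, 0) = -6·(-2, 2, 0).

2, 0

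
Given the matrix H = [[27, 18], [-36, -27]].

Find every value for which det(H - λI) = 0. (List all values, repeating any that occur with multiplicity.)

det(H - sI) = (27 - s)(-27 - s) - (18)·(-36) = s^2 - 81.
This factors as (s + 9)·(s - 9) = 0.
Eigenvalues: -9, 9.

-9, 9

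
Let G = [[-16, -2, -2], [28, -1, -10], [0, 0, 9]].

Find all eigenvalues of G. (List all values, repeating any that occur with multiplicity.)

-9, -8, 9

The characteristic polynomial is p(λ) = det(λI - G).
Cofactor expansion gives p(λ) = λ^3 + 8λ^2 - 81λ - 648.
Since p(9) = 0, λ = 9 is a root.
Dividing by (λ - 9) leaves λ^2 + 17λ + 72.
The quadratic factors as (λ + 9)·(λ + 8).
Eigenvalues: -9, -8, 9.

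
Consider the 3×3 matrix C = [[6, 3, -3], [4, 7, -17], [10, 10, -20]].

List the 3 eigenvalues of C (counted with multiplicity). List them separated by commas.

The characteristic polynomial is p(s) = det(sI - C).
Expanding along the first row, p(s) = s^3 + 7s^2 - 30s.
Since p(-10) = 0, s = -10 is a root.
Factor out (s + 10): p(s) = (s + 10)·(s^2 - 3s).
The quadratic factors as s·(s - 3).
Eigenvalues: -10, 0, 3.

-10, 0, 3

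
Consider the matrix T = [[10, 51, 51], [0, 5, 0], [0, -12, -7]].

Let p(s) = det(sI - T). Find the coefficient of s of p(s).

-55

p(s) = s^3 - 8s^2 - 55s + 350.
The coefficient of s is -55.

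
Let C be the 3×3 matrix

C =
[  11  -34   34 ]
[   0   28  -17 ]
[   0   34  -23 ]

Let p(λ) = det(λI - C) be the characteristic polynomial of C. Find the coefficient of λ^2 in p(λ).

The coefficient of λ^2 of det(λI - C) is −trace(C).
trace(C) = (11) + (28) + (-23) = 16, so the coefficient is -16.

-16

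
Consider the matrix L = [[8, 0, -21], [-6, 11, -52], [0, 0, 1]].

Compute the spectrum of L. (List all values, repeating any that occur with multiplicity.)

1, 8, 11

Set up det(sI - L) = 0.
Expanding along the first row, p(s) = s^3 - 20s^2 + 107s - 88.
Since p(11) = 0, s = 11 is a root.
Factor out (s - 11): p(s) = (s - 11)·(s^2 - 9s + 8).
The quadratic factors as (s - 1)·(s - 8).
Eigenvalues: 1, 8, 11.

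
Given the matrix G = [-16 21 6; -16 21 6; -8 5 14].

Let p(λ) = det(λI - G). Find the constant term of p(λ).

0

p(λ) = λ^3 - 19λ^2 + 88λ.
The constant term is 0.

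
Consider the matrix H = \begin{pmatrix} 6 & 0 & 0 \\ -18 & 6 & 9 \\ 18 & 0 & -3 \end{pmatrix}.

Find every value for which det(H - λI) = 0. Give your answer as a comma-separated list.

Set up det(sI - H) = 0.
Cofactor expansion gives p(s) = s^3 - 9s^2 + 108.
Try s = -3: p(-3) = 0, so -3 is a root.
Dividing by (s + 3) leaves s^2 - 12s + 36.
The quadratic factor is (s - 6)^2.
Eigenvalues: -3, 6, 6.

-3, 6, 6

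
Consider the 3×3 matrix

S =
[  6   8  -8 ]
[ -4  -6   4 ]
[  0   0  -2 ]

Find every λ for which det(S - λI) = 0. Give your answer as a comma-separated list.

The characteristic polynomial is p(μ) = det(μI - S).
Cofactor expansion gives p(μ) = μ^3 + 2μ^2 - 4μ - 8.
Since p(-2) = 0, μ = -2 is a root.
Dividing by (μ + 2) leaves μ^2 - 4.
The quadratic factors as (μ + 2)·(μ - 2).
Eigenvalues: -2, -2, 2.

-2, -2, 2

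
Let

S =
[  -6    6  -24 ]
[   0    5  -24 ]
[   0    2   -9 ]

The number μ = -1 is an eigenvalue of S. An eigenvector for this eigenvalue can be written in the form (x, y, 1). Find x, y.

We need (S + 1I)v = 0.
S + 1I = [[-5, 6, -24], [0, 6, -24], [0, 2, -8]].
Row 1: (-5)·x + (6)·y + (-24)·1 = 0
Row 2: (0)·x + (6)·y + (-24)·1 = 0
Row 3: (0)·x + (2)·y + (-8)·1 = 0
Solving gives x = 0, y = 4.
Check: S·(0, 4, 1) = (0, -4, -1) = -1·(0, 4, 1).

0, 4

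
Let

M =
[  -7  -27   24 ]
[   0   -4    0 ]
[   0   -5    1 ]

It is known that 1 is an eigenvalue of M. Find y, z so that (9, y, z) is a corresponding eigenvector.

We need (M - 1I)v = 0.
M - 1I = [[-8, -27, 24], [0, -5, 0], [0, -5, 0]].
Row 1: (-8)·9 + (-27)·y + (24)·z = 0
Row 2: (0)·9 + (-5)·y + (0)·z = 0
Row 3: (0)·9 + (-5)·y + (0)·z = 0
Solving gives y = 0, z = 3.
Check: M·(9, 0, 3) = (9, 0, 3) = 1·(9, 0, 3).

0, 3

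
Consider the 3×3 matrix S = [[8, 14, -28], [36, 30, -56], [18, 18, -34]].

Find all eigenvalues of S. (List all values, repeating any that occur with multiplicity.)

Set up det(tI - S) = 0.
Expanding the 3×3 determinant: p(t) = t^3 - 4t^2 - 44t + 96.
Rational-root test: t = 8 gives p(8) = 0.
Dividing by (t - 8) leaves t^2 + 4t - 12.
The quadratic factors as (t + 6)·(t - 2).
Eigenvalues: -6, 2, 8.

-6, 2, 8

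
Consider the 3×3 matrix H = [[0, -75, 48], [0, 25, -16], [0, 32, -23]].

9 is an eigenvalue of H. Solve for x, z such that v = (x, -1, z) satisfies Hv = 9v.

3, -1

We need (H - 9I)v = 0.
H - 9I = [[-9, -75, 48], [0, 16, -16], [0, 32, -32]].
Row 1: (-9)·x + (-75)·-1 + (48)·z = 0
Row 2: (0)·x + (16)·-1 + (-16)·z = 0
Row 3: (0)·x + (32)·-1 + (-32)·z = 0
Solving gives x = 3, z = -1.
Check: H·(3, -1, -1) = (27, -9, -9) = 9·(3, -1, -1).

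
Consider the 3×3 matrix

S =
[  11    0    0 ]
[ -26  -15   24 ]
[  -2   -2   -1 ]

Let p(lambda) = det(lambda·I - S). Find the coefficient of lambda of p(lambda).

p(lambda) = lambda^3 + 5·lambda^2 - 113·lambda - 693.
The coefficient of lambda is -113.

-113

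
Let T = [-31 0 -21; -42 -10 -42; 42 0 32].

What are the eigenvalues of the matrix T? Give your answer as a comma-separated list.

The characteristic polynomial is p(λ) = det(λI - T).
Cofactor expansion gives p(λ) = λ^3 + 9λ^2 - 120λ - 1100.
Rational-root test: λ = -10 gives p(-10) = 0.
Factor out (λ + 10): p(λ) = (λ + 10)·(λ^2 - λ - 110).
The quadratic factors as (λ + 10)·(λ - 11).
Eigenvalues: -10, -10, 11.

-10, -10, 11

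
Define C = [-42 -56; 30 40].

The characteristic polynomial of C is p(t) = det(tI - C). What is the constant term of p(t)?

p(t) = t^2 + 2t.
The constant term is 0.

0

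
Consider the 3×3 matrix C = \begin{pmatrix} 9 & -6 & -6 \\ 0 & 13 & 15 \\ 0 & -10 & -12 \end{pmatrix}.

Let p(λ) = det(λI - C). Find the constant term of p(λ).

54

p(λ) = λ^3 - 10λ^2 + 3λ + 54.
The constant term is 54.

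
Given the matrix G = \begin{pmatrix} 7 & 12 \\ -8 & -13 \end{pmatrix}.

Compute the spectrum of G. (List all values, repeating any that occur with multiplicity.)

-5, -1

det(G - λI) = (7 - λ)(-13 - λ) - (12)·(-8) = λ^2 + 6λ + 5.
This factors as (λ + 5)·(λ + 1) = 0.
Eigenvalues: -5, -1.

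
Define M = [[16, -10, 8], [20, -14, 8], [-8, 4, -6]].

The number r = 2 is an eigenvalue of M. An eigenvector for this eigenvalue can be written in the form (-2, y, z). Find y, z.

-2, 1

We need (M - 2I)v = 0.
M - 2I = [[14, -10, 8], [20, -16, 8], [-8, 4, -8]].
Row 1: (14)·-2 + (-10)·y + (8)·z = 0
Row 2: (20)·-2 + (-16)·y + (8)·z = 0
Row 3: (-8)·-2 + (4)·y + (-8)·z = 0
Solving gives y = -2, z = 1.
Check: M·(-2, -2, 1) = (-4, -4, 2) = 2·(-2, -2, 1).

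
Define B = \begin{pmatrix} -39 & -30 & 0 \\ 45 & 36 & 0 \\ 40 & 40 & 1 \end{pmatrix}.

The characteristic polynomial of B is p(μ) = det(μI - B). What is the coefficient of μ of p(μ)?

-57

p(μ) = μ^3 + 2μ^2 - 57μ + 54.
The coefficient of μ is -57.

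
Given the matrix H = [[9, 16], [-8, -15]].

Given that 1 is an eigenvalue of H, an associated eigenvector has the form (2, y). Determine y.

-1

We need (H - 1I)v = 0.
H - 1I = [[8, 16], [-8, -16]].
Row 1: (8)·2 + (16)·y = 0
Row 2: (-8)·2 + (-16)·y = 0
Solving gives y = -1.
Check: H·(2, -1) = (2, -1) = 1·(2, -1).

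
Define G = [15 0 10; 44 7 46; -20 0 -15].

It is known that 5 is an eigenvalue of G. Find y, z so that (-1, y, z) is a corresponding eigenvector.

-1, 1

We need (G - 5I)v = 0.
G - 5I = [[10, 0, 10], [44, 2, 46], [-20, 0, -20]].
Row 1: (10)·-1 + (0)·y + (10)·z = 0
Row 2: (44)·-1 + (2)·y + (46)·z = 0
Row 3: (-20)·-1 + (0)·y + (-20)·z = 0
Solving gives y = -1, z = 1.
Check: G·(-1, -1, 1) = (-5, -5, 5) = 5·(-1, -1, 1).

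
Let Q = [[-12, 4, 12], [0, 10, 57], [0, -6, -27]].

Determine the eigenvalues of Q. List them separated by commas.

Compute the characteristic polynomial p(lambda) = det(lambda·I - Q).
Expanding the 3×3 determinant: p(lambda) = lambda^3 + 29·lambda^2 + 276·lambda + 864.
Since p(-8) = 0, lambda = -8 is a root.
Dividing by (lambda + 8) leaves lambda^2 + 21·lambda + 108.
The quadratic factors as (lambda + 12)·(lambda + 9).
Eigenvalues: -12, -9, -8.

-12, -9, -8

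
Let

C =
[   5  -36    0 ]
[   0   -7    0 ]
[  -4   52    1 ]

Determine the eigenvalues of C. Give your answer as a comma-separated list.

-7, 1, 5

Set up det(tI - C) = 0.
Expanding the 3×3 determinant: p(t) = t^3 + t^2 - 37t + 35.
Try t = 1: p(1) = 0, so 1 is a root.
Dividing by (t - 1) leaves t^2 + 2t - 35.
The quadratic factors as (t + 7)·(t - 5).
Eigenvalues: -7, 1, 5.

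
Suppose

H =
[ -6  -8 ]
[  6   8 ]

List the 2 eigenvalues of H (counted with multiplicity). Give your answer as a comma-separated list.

0, 2

det(H - λI) = (-6 - λ)(8 - λ) - (-8)·(6) = λ^2 - 2λ.
This factors as λ·(λ - 2) = 0.
Eigenvalues: 0, 2.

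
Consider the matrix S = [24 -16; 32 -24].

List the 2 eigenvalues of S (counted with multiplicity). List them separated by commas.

-8, 8

det(S - tI) = (24 - t)(-24 - t) - (-16)·(32) = t^2 - 64.
This factors as (t + 8)·(t - 8) = 0.
Eigenvalues: -8, 8.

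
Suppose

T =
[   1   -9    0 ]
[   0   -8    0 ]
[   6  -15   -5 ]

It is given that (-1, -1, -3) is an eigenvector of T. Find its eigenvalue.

-8

Compute Tv: T·(-1, -1, -3) = (8, 8, 24).
Since Tv = λv, compare component 1: 8 = λ·-1, so λ = -8.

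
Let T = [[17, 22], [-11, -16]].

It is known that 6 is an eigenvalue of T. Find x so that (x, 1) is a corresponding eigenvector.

We need (T - 6I)v = 0.
T - 6I = [[11, 22], [-11, -22]].
Row 1: (11)·x + (22)·1 = 0
Row 2: (-11)·x + (-22)·1 = 0
Solving gives x = -2.
Check: T·(-2, 1) = (-12, 6) = 6·(-2, 1).

-2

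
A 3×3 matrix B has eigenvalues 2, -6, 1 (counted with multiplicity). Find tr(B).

-3

trace(B) is the sum of the eigenvalues: (2) + (-6) + (1) = -3.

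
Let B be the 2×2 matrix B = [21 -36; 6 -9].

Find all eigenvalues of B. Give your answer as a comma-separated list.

det(B - λI) = (21 - λ)(-9 - λ) - (-36)·(6) = λ^2 - 12λ + 27.
This factors as (λ - 3)·(λ - 9) = 0.
Eigenvalues: 3, 9.

3, 9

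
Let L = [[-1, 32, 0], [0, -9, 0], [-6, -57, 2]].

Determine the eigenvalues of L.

-9, -1, 2

The characteristic polynomial is p(lambda) = det(lambda·I - L).
Cofactor expansion gives p(lambda) = lambda^3 + 8·lambda^2 - 11·lambda - 18.
Rational-root test: lambda = -1 gives p(-1) = 0.
Dividing by (lambda + 1) leaves lambda^2 + 7·lambda - 18.
The quadratic factors as (lambda + 9)·(lambda - 2).
Eigenvalues: -9, -1, 2.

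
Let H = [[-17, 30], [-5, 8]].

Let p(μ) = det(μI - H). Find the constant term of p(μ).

p(μ) = μ^2 + 9μ + 14.
The constant term is 14.

14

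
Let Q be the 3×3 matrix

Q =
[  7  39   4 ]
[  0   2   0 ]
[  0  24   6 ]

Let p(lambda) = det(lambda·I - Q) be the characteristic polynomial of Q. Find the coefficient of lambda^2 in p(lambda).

The coefficient of lambda^2 of det(lambda·I - Q) is −trace(Q).
trace(Q) = (7) + (2) + (6) = 15, so the coefficient is -15.

-15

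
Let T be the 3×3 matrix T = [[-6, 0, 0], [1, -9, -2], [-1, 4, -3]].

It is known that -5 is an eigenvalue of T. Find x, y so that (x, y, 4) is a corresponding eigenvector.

0, -2

We need (T + 5I)v = 0.
T + 5I = [[-1, 0, 0], [1, -4, -2], [-1, 4, 2]].
Row 1: (-1)·x + (0)·y + (0)·4 = 0
Row 2: (1)·x + (-4)·y + (-2)·4 = 0
Row 3: (-1)·x + (4)·y + (2)·4 = 0
Solving gives x = 0, y = -2.
Check: T·(0, -2, 4) = (0, 10, -20) = -5·(0, -2, 4).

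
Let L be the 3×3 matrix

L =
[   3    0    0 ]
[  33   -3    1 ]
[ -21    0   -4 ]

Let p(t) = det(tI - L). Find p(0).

p(0) = det(0·I − L) = det(−L) = (−1)^3·det(L).
det(L) = 36, so p(0) = -36.

-36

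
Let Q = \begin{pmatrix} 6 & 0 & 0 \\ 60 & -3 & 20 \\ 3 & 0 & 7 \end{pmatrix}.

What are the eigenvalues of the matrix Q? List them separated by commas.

-3, 6, 7

Compute the characteristic polynomial p(λ) = det(λI - Q).
Cofactor expansion gives p(λ) = λ^3 - 10λ^2 + 3λ + 126.
Since p(6) = 0, λ = 6 is a root.
Factor out (λ - 6): p(λ) = (λ - 6)·(λ^2 - 4λ - 21).
The quadratic factors as (λ + 3)·(λ - 7).
Eigenvalues: -3, 6, 7.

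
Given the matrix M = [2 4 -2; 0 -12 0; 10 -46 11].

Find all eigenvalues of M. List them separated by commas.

-12, 6, 7

The characteristic polynomial is p(lambda) = det(lambda·I - M).
Expanding the 3×3 determinant: p(lambda) = lambda^3 - lambda^2 - 114·lambda + 504.
Rational-root test: lambda = -12 gives p(-12) = 0.
Dividing by (lambda + 12) leaves lambda^2 - 13·lambda + 42.
The quadratic factors as (lambda - 6)·(lambda - 7).
Eigenvalues: -12, 6, 7.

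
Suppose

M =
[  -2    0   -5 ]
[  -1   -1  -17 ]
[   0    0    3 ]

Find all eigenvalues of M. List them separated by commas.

The characteristic polynomial is p(μ) = det(μI - M).
Expanding along the first row, p(μ) = μ^3 - 7μ - 6.
Since p(3) = 0, μ = 3 is a root.
Factor out (μ - 3): p(μ) = (μ - 3)·(μ^2 + 3μ + 2).
The quadratic factors as (μ + 2)·(μ + 1).
Eigenvalues: -2, -1, 3.

-2, -1, 3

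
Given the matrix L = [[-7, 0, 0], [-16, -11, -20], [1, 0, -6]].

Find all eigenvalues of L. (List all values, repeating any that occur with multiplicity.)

The characteristic polynomial is p(λ) = det(λI - L).
Cofactor expansion gives p(λ) = λ^3 + 24λ^2 + 185λ + 462.
Try λ = -6: p(-6) = 0, so -6 is a root.
Dividing by (λ + 6) leaves λ^2 + 18λ + 77.
The quadratic factors as (λ + 11)·(λ + 7).
Eigenvalues: -11, -7, -6.

-11, -7, -6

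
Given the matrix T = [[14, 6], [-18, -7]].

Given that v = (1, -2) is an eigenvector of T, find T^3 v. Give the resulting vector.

First find the eigenvalue: Tv = (2, -4) = 2·(1, -2), so λ = 2.
Then T^3 v = λ^3·v = 2^3·(1, -2) = 8·(1, -2) = (8, -16).

(8, -16)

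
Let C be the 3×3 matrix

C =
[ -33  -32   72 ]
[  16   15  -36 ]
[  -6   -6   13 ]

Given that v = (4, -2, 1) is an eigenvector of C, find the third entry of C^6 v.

First find the eigenvalue: Cv = (4, -2, 1) = 1·(4, -2, 1), so λ = 1.
Then C^6 v = λ^6·v = 1^6·(4, -2, 1) = 1·(4, -2, 1) = (4, -2, 1).

1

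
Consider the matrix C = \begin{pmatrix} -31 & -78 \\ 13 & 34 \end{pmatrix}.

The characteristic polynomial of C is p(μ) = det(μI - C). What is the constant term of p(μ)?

-40

p(μ) = μ^2 - 3μ - 40.
The constant term is -40.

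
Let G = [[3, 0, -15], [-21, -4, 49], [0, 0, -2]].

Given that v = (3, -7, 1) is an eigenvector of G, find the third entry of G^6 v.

First find the eigenvalue: Gv = (-6, 14, -2) = -2·(3, -7, 1), so λ = -2.
Then G^6 v = λ^6·v = (-2)^6·(3, -7, 1) = 64·(3, -7, 1) = (192, -448, 64).

64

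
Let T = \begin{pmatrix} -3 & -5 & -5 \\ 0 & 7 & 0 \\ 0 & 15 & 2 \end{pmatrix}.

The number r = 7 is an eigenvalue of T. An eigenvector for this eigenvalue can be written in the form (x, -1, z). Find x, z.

We need (T - 7I)v = 0.
T - 7I = [[-10, -5, -5], [0, 0, 0], [0, 15, -5]].
Row 1: (-10)·x + (-5)·-1 + (-5)·z = 0
Row 2: (0)·x + (0)·-1 + (0)·z = 0
Row 3: (0)·x + (15)·-1 + (-5)·z = 0
Solving gives x = 2, z = -3.
Check: T·(2, -1, -3) = (14, -7, -21) = 7·(2, -1, -3).

2, -3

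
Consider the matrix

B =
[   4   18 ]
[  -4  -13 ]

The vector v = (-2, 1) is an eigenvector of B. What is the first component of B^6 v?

-31250

First find the eigenvalue: Bv = (10, -5) = -5·(-2, 1), so λ = -5.
Then B^6 v = λ^6·v = (-5)^6·(-2, 1) = 15625·(-2, 1) = (-31250, 15625).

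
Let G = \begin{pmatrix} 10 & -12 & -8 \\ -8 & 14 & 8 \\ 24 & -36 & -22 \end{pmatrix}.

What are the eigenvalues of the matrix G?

-2, 2, 2

The characteristic polynomial is p(s) = det(sI - G).
Expanding the 3×3 determinant: p(s) = s^3 - 2s^2 - 4s + 8.
Rational-root test: s = -2 gives p(-2) = 0.
Dividing by (s + 2) leaves s^2 - 4s + 4.
The quadratic factor is (s - 2)^2.
Eigenvalues: -2, 2, 2.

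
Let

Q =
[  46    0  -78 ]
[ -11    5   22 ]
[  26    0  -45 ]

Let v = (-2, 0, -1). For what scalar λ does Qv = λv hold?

Compute Qv: Q·(-2, 0, -1) = (-14, 0, -7).
Since Qv = λv, compare component 1: -14 = λ·-2, so λ = 7.

7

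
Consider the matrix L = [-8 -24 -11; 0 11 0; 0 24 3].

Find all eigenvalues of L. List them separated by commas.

-8, 3, 11

Set up det(tI - L) = 0.
Cofactor expansion gives p(t) = t^3 - 6t^2 - 79t + 264.
Rational-root test: t = -8 gives p(-8) = 0.
Dividing by (t + 8) leaves t^2 - 14t + 33.
The quadratic factors as (t - 3)·(t - 11).
Eigenvalues: -8, 3, 11.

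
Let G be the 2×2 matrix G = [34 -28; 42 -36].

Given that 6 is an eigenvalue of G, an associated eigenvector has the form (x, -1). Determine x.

-1

We need (G - 6I)v = 0.
G - 6I = [[28, -28], [42, -42]].
Row 1: (28)·x + (-28)·-1 = 0
Row 2: (42)·x + (-42)·-1 = 0
Solving gives x = -1.
Check: G·(-1, -1) = (-6, -6) = 6·(-1, -1).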